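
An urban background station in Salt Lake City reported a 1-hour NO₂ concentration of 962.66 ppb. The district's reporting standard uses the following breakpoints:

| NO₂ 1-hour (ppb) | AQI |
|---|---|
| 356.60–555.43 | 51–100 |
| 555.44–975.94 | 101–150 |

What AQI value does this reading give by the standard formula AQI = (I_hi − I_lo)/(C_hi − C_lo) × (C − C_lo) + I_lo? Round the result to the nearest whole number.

NO₂ 962.66: bracket 555.44–975.94 → index 101–150; slope 49/420.50, offset 407.22.
AQI = 101 + 49/420.50·407.22 ≈ 148.45 ⇒ 148.
AQI 148 falls in the Unhealthy for Sensitive Groups category.

148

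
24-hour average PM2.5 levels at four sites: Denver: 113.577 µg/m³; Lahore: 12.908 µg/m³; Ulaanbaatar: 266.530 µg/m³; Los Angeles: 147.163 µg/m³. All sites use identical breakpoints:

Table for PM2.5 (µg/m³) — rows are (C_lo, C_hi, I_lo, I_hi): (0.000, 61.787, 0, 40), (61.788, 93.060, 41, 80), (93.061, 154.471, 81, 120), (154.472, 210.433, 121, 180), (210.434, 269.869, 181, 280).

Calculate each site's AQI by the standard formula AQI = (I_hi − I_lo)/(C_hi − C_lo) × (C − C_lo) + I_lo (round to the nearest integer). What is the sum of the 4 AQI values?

Denver: row 93.061–154.471 (AQI 81–120). (120−81)·(113.577−93.061)/(154.471−93.061) + 81 = 39·20.516/61.410 + 81 ≈ 94.03 → 94.
Lahore: row 0.000–61.787 (AQI 0–40). (40−0)·(12.908−0.000)/(61.787−0.000) + 0 = 40·12.908/61.787 + 0 ≈ 8.36 → 8.
Ulaanbaatar: 266.530 ∈ [210.434, 269.869] ↔ index [181, 280].
181 + (266.530−210.434)·(280−181)/(269.869−210.434) = 181 + 56.096·99/59.435 ≈ 274.44, so AQI = 274.
Los Angeles: row 93.061–154.471 (AQI 81–120). (120−81)·(147.163−93.061)/(154.471−93.061) + 81 = 39·54.102/61.410 + 81 ≈ 115.36 → 115.
AQIs: Denver=94, Lahore=8, Ulaanbaatar=274, Los Angeles=115. Sum = 94 + 8 + 274 + 115 = 491.

491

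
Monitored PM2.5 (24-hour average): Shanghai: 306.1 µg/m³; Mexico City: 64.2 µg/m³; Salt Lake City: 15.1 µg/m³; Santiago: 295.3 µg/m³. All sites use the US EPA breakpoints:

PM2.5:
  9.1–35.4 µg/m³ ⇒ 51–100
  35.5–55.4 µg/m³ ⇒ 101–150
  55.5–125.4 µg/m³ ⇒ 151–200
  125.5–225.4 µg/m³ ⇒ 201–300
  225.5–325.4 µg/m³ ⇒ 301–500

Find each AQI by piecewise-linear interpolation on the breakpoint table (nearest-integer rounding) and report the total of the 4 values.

Shanghai 306.1: bracket 225.5–325.4 → index 301–500; slope 199/99.9, offset 80.6.
AQI = 301 + 199/99.9·80.6 ≈ 461.55 ⇒ 462.
Mexico City: 64.2 lies in 55.5–125.4, so I_lo=151, I_hi=200, C_lo=55.5, C_hi=125.4.
(200−151)/(125.4−55.5) × (64.2−55.5) + 151 = 49/69.9 × 8.7 + 151 ≈ 157.10 → 157.
Salt Lake City 15.1: bracket 9.1–35.4 → index 51–100; slope 49/26.3, offset 6.0.
AQI = 51 + 49/26.3·6.0 ≈ 62.18 ⇒ 62.
Santiago 295.3: bracket 225.5–325.4 → index 301–500; slope 199/99.9, offset 69.8.
AQI = 301 + 199/99.9·69.8 ≈ 440.04 ⇒ 440.
AQIs: Shanghai=462, Mexico City=157, Salt Lake City=62, Santiago=440. Sum = 462 + 157 + 62 + 440 = 1121.

1121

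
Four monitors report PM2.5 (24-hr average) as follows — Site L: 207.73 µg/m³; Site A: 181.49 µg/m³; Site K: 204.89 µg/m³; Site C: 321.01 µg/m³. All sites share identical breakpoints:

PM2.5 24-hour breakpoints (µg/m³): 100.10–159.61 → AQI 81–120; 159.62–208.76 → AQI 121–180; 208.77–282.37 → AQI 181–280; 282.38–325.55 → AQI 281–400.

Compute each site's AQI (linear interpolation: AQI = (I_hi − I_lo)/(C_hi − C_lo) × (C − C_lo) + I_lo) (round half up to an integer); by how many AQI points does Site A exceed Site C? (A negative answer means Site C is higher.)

Site L: row 159.62–208.76 (AQI 121–180). (180−121)·(207.73−159.62)/(208.76−159.62) + 121 = 59·48.11/49.14 + 121 ≈ 178.76 → 179.
Site A: 181.49 ∈ [159.62, 208.76] ↔ index [121, 180].
121 + (181.49−159.62)·(180−121)/(208.76−159.62) = 121 + 21.87·59/49.14 ≈ 147.26, so AQI = 147.
Site K: 204.89 ∈ [159.62, 208.76] ↔ index [121, 180].
121 + (204.89−159.62)·(180−121)/(208.76−159.62) = 121 + 45.27·59/49.14 ≈ 175.35, so AQI = 175.
Site C: 321.01 ∈ [282.38, 325.55] ↔ index [281, 400].
281 + (321.01−282.38)·(400−281)/(325.55−282.38) = 281 + 38.63·119/43.17 ≈ 387.49, so AQI = 387.
AQIs: Site L=179, Site A=147, Site K=175, Site C=387. Site A (147) − Site C (387) = -240.

-240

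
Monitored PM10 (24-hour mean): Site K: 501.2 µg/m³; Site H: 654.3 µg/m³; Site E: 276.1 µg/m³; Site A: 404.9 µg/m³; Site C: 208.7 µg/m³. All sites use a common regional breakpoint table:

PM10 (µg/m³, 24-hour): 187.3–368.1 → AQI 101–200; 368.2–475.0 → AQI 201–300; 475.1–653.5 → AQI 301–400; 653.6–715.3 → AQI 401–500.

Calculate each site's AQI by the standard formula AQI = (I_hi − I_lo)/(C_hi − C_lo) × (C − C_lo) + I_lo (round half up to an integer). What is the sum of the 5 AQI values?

1215

Site K: row 475.1–653.5 (AQI 301–400). (400−301)·(501.2−475.1)/(653.5−475.1) + 301 = 99·26.1/178.4 + 301 ≈ 315.48 → 315.
Site H: 654.3 ∈ [653.6, 715.3] ↔ index [401, 500].
401 + (654.3−653.6)·(500−401)/(715.3−653.6) = 401 + 0.7·99/61.7 ≈ 402.12, so AQI = 402.
Site E 276.1: bracket 187.3–368.1 → index 101–200; slope 99/180.8, offset 88.8.
AQI = 101 + 99/180.8·88.8 ≈ 149.62 ⇒ 150.
Site A: 404.9 lies in 368.2–475.0, so I_lo=201, I_hi=300, C_lo=368.2, C_hi=475.0.
(300−201)/(475.0−368.2) × (404.9−368.2) + 201 = 99/106.8 × 36.7 + 201 ≈ 235.02 → 235.
Site C: 208.7 lies in 187.3–368.1, so I_lo=101, I_hi=200, C_lo=187.3, C_hi=368.1.
(200−101)/(368.1−187.3) × (208.7−187.3) + 101 = 99/180.8 × 21.4 + 101 ≈ 112.72 → 113.
AQIs: Site K=315, Site H=402, Site E=150, Site A=235, Site C=113. Sum = 315 + 402 + 150 + 235 + 113 = 1215.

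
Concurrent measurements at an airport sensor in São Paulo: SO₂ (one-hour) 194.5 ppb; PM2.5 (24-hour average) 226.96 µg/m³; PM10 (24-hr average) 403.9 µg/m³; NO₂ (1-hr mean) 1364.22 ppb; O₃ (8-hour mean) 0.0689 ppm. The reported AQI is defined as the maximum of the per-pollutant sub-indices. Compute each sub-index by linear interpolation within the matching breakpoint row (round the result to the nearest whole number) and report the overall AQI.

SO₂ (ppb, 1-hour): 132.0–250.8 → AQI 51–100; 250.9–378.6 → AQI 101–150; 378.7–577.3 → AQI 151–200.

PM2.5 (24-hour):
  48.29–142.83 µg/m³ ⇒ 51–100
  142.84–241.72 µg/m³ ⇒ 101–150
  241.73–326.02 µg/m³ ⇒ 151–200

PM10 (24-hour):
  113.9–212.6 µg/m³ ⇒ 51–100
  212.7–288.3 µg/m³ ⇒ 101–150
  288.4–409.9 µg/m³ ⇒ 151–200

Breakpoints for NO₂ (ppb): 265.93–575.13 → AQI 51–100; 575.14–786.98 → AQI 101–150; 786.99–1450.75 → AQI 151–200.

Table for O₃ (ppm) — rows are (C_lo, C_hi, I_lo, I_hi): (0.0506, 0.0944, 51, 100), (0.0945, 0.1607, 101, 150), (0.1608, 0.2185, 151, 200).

198

SO₂: 194.5 lies in 132.0–250.8, so I_lo=51, I_hi=100, C_lo=132.0, C_hi=250.8.
(100−51)/(250.8−132.0) × (194.5−132.0) + 51 = 49/118.8 × 62.5 + 51 ≈ 76.78 → 77.
PM2.5 226.96: bracket 142.84–241.72 → index 101–150; slope 49/98.88, offset 84.12.
AQI = 101 + 49/98.88·84.12 ≈ 142.69 ⇒ 143.
PM10: row 288.4–409.9 (AQI 151–200). (200−151)·(403.9−288.4)/(409.9−288.4) + 151 = 49·115.5/121.5 + 151 ≈ 197.58 → 198.
NO₂: 1364.22 ∈ [786.99, 1450.75] ↔ index [151, 200].
151 + (1364.22−786.99)·(200−151)/(1450.75−786.99) = 151 + 577.23·49/663.76 ≈ 193.61, so AQI = 194.
O₃: row 0.0506–0.0944 (AQI 51–100). (100−51)·(0.0689−0.0506)/(0.0944−0.0506) + 51 = 49·0.0183/0.0438 + 51 ≈ 71.47 → 71.
Sub-indices: SO₂→77, PM2.5→143, PM10→198, NO₂→194, O₃→71. Overall AQI = max = 198; dominant pollutant is PM10.
AQI 198: Unhealthy.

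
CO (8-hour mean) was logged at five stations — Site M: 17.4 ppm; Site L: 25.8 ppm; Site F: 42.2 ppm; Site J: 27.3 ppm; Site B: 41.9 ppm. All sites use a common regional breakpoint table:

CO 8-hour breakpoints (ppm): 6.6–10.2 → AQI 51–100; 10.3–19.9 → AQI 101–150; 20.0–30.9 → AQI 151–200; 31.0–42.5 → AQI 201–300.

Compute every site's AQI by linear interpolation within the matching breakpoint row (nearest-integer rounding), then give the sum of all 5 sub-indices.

1090

Site M 17.4: bracket 10.3–19.9 → index 101–150; slope 49/9.6, offset 7.1.
AQI = 101 + 49/9.6·7.1 ≈ 137.24 ⇒ 137.
Site L: row 20.0–30.9 (AQI 151–200). (200−151)·(25.8−20.0)/(30.9−20.0) + 151 = 49·5.8/10.9 + 151 ≈ 177.07 → 177.
Site F 42.2: bracket 31.0–42.5 → index 201–300; slope 99/11.5, offset 11.2.
AQI = 201 + 99/11.5·11.2 ≈ 297.42 ⇒ 297.
Site J 27.3: bracket 20.0–30.9 → index 151–200; slope 49/10.9, offset 7.3.
AQI = 151 + 49/10.9·7.3 ≈ 183.82 ⇒ 184.
Site B: 41.9 ∈ [31.0, 42.5] ↔ index [201, 300].
201 + (41.9−31.0)·(300−201)/(42.5−31.0) = 201 + 10.9·99/11.5 ≈ 294.83, so AQI = 295.
AQIs: Site M=137, Site L=177, Site F=297, Site J=184, Site B=295. Sum = 137 + 177 + 297 + 184 + 295 = 1090.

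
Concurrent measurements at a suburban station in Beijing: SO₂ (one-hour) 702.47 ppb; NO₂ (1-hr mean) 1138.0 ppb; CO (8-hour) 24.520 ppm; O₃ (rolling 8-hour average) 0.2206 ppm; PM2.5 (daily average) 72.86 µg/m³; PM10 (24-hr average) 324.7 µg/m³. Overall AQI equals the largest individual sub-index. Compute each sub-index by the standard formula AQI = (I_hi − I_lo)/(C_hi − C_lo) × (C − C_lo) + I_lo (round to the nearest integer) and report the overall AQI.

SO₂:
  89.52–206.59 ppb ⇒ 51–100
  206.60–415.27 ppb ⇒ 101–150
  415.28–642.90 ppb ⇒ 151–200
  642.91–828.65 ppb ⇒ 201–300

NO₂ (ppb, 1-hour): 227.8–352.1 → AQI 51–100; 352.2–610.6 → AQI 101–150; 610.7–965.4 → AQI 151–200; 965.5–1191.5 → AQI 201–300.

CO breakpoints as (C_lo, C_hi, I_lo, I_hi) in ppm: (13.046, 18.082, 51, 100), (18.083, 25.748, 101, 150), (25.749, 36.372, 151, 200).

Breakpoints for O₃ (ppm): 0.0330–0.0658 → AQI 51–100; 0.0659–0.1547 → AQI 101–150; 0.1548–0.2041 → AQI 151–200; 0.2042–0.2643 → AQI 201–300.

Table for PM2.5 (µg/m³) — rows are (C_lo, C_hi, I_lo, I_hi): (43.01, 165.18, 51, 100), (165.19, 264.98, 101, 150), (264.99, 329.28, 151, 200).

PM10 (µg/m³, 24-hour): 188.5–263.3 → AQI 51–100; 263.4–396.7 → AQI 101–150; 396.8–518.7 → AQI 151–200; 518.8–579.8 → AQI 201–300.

277

SO₂: 702.47 lies in 642.91–828.65, so I_lo=201, I_hi=300, C_lo=642.91, C_hi=828.65.
(300−201)/(828.65−642.91) × (702.47−642.91) + 201 = 99/185.74 × 59.56 + 201 ≈ 232.75 → 233.
NO₂: 1138.0 lies in 965.5–1191.5, so I_lo=201, I_hi=300, C_lo=965.5, C_hi=1191.5.
(300−201)/(1191.5−965.5) × (1138.0−965.5) + 201 = 99/226.0 × 172.5 + 201 ≈ 276.56 → 277.
CO: row 18.083–25.748 (AQI 101–150). (150−101)·(24.520−18.083)/(25.748−18.083) + 101 = 49·6.437/7.665 + 101 ≈ 142.15 → 142.
O₃: row 0.2042–0.2643 (AQI 201–300). (300−201)·(0.2206−0.2042)/(0.2643−0.2042) + 201 = 99·0.0164/0.0601 + 201 ≈ 228.01 → 228.
PM2.5: 72.86 lies in 43.01–165.18, so I_lo=51, I_hi=100, C_lo=43.01, C_hi=165.18.
(100−51)/(165.18−43.01) × (72.86−43.01) + 51 = 49/122.17 × 29.85 + 51 ≈ 62.97 → 63.
PM10: row 263.4–396.7 (AQI 101–150). (150−101)·(324.7−263.4)/(396.7−263.4) + 101 = 49·61.3/133.3 + 101 ≈ 123.53 → 124.
Sub-indices: SO₂→233, NO₂→277, CO→142, O₃→228, PM2.5→63, PM10→124. Overall AQI = max = 277; dominant pollutant is NO₂.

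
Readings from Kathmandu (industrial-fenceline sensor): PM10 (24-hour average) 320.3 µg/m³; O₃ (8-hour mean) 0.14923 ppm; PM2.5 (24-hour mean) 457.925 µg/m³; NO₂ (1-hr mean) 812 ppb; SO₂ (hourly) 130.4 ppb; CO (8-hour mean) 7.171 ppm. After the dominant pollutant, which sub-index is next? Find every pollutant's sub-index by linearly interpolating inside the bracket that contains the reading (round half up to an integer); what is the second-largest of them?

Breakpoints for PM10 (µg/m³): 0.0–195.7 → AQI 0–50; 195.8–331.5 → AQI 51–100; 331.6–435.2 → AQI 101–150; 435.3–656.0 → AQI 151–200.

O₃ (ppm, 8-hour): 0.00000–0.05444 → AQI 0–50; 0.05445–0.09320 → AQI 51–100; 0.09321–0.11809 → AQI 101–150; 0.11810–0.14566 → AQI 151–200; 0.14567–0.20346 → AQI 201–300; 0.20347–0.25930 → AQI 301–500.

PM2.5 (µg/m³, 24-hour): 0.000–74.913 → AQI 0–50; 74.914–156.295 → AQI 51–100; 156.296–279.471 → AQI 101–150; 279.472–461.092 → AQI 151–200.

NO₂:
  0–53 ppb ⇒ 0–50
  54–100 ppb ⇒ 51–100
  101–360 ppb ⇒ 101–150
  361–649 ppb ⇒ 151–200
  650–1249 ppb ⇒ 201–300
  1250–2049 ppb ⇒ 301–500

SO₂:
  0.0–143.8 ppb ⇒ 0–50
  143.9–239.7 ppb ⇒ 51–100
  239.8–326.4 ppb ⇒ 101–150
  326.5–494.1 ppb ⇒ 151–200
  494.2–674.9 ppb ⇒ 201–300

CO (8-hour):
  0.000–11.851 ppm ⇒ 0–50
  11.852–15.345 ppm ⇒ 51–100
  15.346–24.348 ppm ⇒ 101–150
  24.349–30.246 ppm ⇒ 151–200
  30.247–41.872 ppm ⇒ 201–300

207

PM10: 320.3 lies in 195.8–331.5, so I_lo=51, I_hi=100, C_lo=195.8, C_hi=331.5.
(100−51)/(331.5−195.8) × (320.3−195.8) + 51 = 49/135.7 × 124.5 + 51 ≈ 95.96 → 96.
O₃: row 0.14567–0.20346 (AQI 201–300). (300−201)·(0.14923−0.14567)/(0.20346−0.14567) + 201 = 99·0.00356/0.05779 + 201 ≈ 207.10 → 207.
PM2.5 457.925: bracket 279.472–461.092 → index 151–200; slope 49/181.620, offset 178.453.
AQI = 151 + 49/181.620·178.453 ≈ 199.15 ⇒ 199.
NO₂ 812: bracket 650–1249 → index 201–300; slope 99/599, offset 162.
AQI = 201 + 99/599·162 ≈ 227.77 ⇒ 228.
SO₂ 130.4: bracket 0.0–143.8 → index 0–50; slope 50/143.8, offset 130.4.
AQI = 0 + 50/143.8·130.4 ≈ 45.34 ⇒ 45.
CO: 7.171 lies in 0.000–11.851, so I_lo=0, I_hi=50, C_lo=0.000, C_hi=11.851.
(50−0)/(11.851−0.000) × (7.171−0.000) + 0 = 50/11.851 × 7.171 + 0 ≈ 30.25 → 30.
Sub-indices: PM10→96, O₃→207, PM2.5→199, NO₂→228, SO₂→45, CO→30. Ranked high→low: 228, 207, 199, 96, 45, 30. Second-highest sub-index = 207.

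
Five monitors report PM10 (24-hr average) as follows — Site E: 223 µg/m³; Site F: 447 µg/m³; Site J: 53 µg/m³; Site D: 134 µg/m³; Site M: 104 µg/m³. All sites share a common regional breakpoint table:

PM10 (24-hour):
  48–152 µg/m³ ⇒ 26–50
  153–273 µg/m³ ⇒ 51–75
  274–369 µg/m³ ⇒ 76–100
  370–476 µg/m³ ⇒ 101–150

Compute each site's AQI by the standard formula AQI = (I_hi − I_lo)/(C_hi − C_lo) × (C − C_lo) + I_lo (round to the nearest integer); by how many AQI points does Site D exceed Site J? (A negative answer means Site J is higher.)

19

Site E: row 153–273 (AQI 51–75). (75−51)·(223−153)/(273−153) + 51 = 24·70/120 + 51 ≈ 65.00 → 65.
Site F 447: bracket 370–476 → index 101–150; slope 49/106, offset 77.
AQI = 101 + 49/106·77 ≈ 136.59 ⇒ 137.
Site J: row 48–152 (AQI 26–50). (50−26)·(53−48)/(152−48) + 26 = 24·5/104 + 26 ≈ 27.15 → 27.
Site D 134: bracket 48–152 → index 26–50; slope 24/104, offset 86.
AQI = 26 + 24/104·86 ≈ 45.85 ⇒ 46.
Site M: row 48–152 (AQI 26–50). (50−26)·(104−48)/(152−48) + 26 = 24·56/104 + 26 ≈ 38.92 → 39.
AQIs: Site E=65, Site F=137, Site J=27, Site D=46, Site M=39. Site D (46) − Site J (27) = 19.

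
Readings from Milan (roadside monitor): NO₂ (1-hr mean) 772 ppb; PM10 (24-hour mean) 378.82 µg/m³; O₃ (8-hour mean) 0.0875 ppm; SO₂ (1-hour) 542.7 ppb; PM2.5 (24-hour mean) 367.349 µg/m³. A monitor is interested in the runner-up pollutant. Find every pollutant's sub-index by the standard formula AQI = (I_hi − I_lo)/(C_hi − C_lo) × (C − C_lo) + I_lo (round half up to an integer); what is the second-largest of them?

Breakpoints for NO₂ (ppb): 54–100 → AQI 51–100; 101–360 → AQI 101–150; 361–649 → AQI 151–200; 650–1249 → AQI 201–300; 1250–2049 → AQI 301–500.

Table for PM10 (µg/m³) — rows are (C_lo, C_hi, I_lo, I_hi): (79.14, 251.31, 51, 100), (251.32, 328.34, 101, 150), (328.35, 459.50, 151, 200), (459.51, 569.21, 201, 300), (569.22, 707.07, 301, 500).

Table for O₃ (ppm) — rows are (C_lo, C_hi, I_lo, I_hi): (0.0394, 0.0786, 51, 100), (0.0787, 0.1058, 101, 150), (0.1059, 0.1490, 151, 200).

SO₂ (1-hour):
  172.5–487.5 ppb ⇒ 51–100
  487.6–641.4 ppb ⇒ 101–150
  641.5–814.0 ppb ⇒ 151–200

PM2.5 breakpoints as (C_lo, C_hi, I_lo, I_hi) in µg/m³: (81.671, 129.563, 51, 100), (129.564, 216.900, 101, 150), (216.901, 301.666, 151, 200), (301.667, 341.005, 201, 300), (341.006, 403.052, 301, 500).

NO₂: 772 lies in 650–1249, so I_lo=201, I_hi=300, C_lo=650, C_hi=1249.
(300−201)/(1249−650) × (772−650) + 201 = 99/599 × 122 + 201 ≈ 221.16 → 221.
PM10 378.82: bracket 328.35–459.50 → index 151–200; slope 49/131.15, offset 50.47.
AQI = 151 + 49/131.15·50.47 ≈ 169.86 ⇒ 170.
O₃: row 0.0787–0.1058 (AQI 101–150). (150−101)·(0.0875−0.0787)/(0.1058−0.0787) + 101 = 49·0.0088/0.0271 + 101 ≈ 116.91 → 117.
SO₂: 542.7 ∈ [487.6, 641.4] ↔ index [101, 150].
101 + (542.7−487.6)·(150−101)/(641.4−487.6) = 101 + 55.1·49/153.8 ≈ 118.55, so AQI = 119.
PM2.5: row 341.006–403.052 (AQI 301–500). (500−301)·(367.349−341.006)/(403.052−341.006) + 301 = 199·26.343/62.046 + 301 ≈ 385.49 → 385.
Sub-indices: NO₂→221, PM10→170, O₃→117, SO₂→119, PM2.5→385. Ranked high→low: 385, 221, 170, 119, 117. Second-highest sub-index = 221.

221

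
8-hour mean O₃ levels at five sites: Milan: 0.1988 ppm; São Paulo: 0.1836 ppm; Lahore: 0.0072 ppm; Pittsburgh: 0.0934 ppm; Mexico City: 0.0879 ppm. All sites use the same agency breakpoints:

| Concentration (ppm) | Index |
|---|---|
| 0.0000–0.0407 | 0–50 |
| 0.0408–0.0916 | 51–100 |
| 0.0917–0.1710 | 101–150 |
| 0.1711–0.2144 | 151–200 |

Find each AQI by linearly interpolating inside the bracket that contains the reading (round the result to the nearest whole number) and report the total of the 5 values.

Milan: 0.1988 lies in 0.1711–0.2144, so I_lo=151, I_hi=200, C_lo=0.1711, C_hi=0.2144.
(200−151)/(0.2144−0.1711) × (0.1988−0.1711) + 151 = 49/0.0433 × 0.0277 + 151 ≈ 182.35 → 182.
São Paulo: 0.1836 ∈ [0.1711, 0.2144] ↔ index [151, 200].
151 + (0.1836−0.1711)·(200−151)/(0.2144−0.1711) = 151 + 0.0125·49/0.0433 ≈ 165.15, so AQI = 165.
Lahore: row 0.0000–0.0407 (AQI 0–50). (50−0)·(0.0072−0.0000)/(0.0407−0.0000) + 0 = 50·0.0072/0.0407 + 0 ≈ 8.85 → 9.
Pittsburgh 0.0934: bracket 0.0917–0.1710 → index 101–150; slope 49/0.0793, offset 0.0017.
AQI = 101 + 49/0.0793·0.0017 ≈ 102.05 ⇒ 102.
Mexico City: 0.0879 ∈ [0.0408, 0.0916] ↔ index [51, 100].
51 + (0.0879−0.0408)·(100−51)/(0.0916−0.0408) = 51 + 0.0471·49/0.0508 ≈ 96.43, so AQI = 96.
AQIs: Milan=182, São Paulo=165, Lahore=9, Pittsburgh=102, Mexico City=96. Sum = 182 + 165 + 9 + 102 + 96 = 554.

554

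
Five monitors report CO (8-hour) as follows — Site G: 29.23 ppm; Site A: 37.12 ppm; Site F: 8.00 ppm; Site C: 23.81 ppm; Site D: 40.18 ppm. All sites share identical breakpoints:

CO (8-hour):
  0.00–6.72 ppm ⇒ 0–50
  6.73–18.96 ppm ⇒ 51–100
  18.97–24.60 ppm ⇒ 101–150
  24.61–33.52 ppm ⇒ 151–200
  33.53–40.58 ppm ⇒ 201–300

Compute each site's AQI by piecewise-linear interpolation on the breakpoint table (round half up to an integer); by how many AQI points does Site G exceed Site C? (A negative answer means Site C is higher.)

33

Site G: 29.23 lies in 24.61–33.52, so I_lo=151, I_hi=200, C_lo=24.61, C_hi=33.52.
(200−151)/(33.52−24.61) × (29.23−24.61) + 151 = 49/8.91 × 4.62 + 151 ≈ 176.41 → 176.
Site A: row 33.53–40.58 (AQI 201–300). (300−201)·(37.12−33.53)/(40.58−33.53) + 201 = 99·3.59/7.05 + 201 ≈ 251.41 → 251.
Site F: row 6.73–18.96 (AQI 51–100). (100−51)·(8.00−6.73)/(18.96−6.73) + 51 = 49·1.27/12.23 + 51 ≈ 56.09 → 56.
Site C 23.81: bracket 18.97–24.60 → index 101–150; slope 49/5.63, offset 4.84.
AQI = 101 + 49/5.63·4.84 ≈ 143.12 ⇒ 143.
Site D: 40.18 ∈ [33.53, 40.58] ↔ index [201, 300].
201 + (40.18−33.53)·(300−201)/(40.58−33.53) = 201 + 6.65·99/7.05 ≈ 294.38, so AQI = 294.
AQIs: Site G=176, Site A=251, Site F=56, Site C=143, Site D=294. Site G (176) − Site C (143) = 33.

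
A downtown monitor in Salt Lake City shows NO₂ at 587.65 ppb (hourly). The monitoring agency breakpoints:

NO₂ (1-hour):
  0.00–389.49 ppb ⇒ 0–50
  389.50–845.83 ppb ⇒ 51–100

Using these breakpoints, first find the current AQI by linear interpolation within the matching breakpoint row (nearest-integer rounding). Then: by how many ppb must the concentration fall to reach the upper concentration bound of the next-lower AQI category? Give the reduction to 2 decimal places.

NO₂: 587.65 lies in 389.50–845.83, so I_lo=51, I_hi=100, C_lo=389.50, C_hi=845.83.
(100−51)/(845.83−389.50) × (587.65−389.50) + 51 = 49/456.33 × 198.15 + 51 ≈ 72.28 → 72.
Current AQI 72 is in the Moderate range (51–100). The next-lower category tops out at AQI 50, whose upper concentration bound is 389.49 ppb.
Reduction needed = 587.65 − 389.49 = 198.16 ppb.

198.16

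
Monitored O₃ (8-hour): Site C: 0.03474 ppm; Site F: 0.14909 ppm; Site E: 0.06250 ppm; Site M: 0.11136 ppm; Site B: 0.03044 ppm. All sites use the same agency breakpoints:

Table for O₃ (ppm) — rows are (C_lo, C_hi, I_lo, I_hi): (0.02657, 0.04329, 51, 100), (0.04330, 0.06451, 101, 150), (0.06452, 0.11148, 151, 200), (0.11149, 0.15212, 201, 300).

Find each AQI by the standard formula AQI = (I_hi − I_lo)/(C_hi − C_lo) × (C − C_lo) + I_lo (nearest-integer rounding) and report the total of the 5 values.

Site C: 0.03474 ∈ [0.02657, 0.04329] ↔ index [51, 100].
51 + (0.03474−0.02657)·(100−51)/(0.04329−0.02657) = 51 + 0.00817·49/0.01672 ≈ 74.94, so AQI = 75.
Site F: 0.14909 lies in 0.11149–0.15212, so I_lo=201, I_hi=300, C_lo=0.11149, C_hi=0.15212.
(300−201)/(0.15212−0.11149) × (0.14909−0.11149) + 201 = 99/0.04063 × 0.03760 + 201 ≈ 292.62 → 293.
Site E: 0.06250 lies in 0.04330–0.06451, so I_lo=101, I_hi=150, C_lo=0.04330, C_hi=0.06451.
(150−101)/(0.06451−0.04330) × (0.06250−0.04330) + 101 = 49/0.02121 × 0.01920 + 101 ≈ 145.36 → 145.
Site M: 0.11136 ∈ [0.06452, 0.11148] ↔ index [151, 200].
151 + (0.11136−0.06452)·(200−151)/(0.11148−0.06452) = 151 + 0.04684·49/0.04696 ≈ 199.87, so AQI = 200.
Site B: 0.03044 lies in 0.02657–0.04329, so I_lo=51, I_hi=100, C_lo=0.02657, C_hi=0.04329.
(100−51)/(0.04329−0.02657) × (0.03044−0.02657) + 51 = 49/0.01672 × 0.00387 + 51 ≈ 62.34 → 62.
AQIs: Site C=75, Site F=293, Site E=145, Site M=200, Site B=62. Sum = 75 + 293 + 145 + 200 + 62 = 775.

775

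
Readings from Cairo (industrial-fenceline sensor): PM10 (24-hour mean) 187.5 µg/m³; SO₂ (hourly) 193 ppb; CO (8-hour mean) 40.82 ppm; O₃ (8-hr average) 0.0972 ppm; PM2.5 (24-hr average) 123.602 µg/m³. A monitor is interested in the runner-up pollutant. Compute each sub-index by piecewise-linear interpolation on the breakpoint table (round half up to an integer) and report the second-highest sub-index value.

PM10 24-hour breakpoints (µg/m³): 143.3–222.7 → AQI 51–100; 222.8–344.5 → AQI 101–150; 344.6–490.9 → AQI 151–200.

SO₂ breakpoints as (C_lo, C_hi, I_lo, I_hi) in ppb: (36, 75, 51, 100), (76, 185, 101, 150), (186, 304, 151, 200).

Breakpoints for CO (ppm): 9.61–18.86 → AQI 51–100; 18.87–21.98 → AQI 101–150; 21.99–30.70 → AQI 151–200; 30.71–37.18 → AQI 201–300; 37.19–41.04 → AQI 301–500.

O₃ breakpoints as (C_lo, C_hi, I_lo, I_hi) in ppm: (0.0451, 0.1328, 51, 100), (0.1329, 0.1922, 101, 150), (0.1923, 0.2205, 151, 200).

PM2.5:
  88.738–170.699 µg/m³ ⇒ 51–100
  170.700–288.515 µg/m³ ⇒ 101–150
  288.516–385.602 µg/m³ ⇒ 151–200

PM10 187.5: bracket 143.3–222.7 → index 51–100; slope 49/79.4, offset 44.2.
AQI = 51 + 49/79.4·44.2 ≈ 78.28 ⇒ 78.
SO₂ 193: bracket 186–304 → index 151–200; slope 49/118, offset 7.
AQI = 151 + 49/118·7 ≈ 153.91 ⇒ 154.
CO: 40.82 ∈ [37.19, 41.04] ↔ index [301, 500].
301 + (40.82−37.19)·(500−301)/(41.04−37.19) = 301 + 3.63·199/3.85 ≈ 488.63, so AQI = 489.
O₃: 0.0972 ∈ [0.0451, 0.1328] ↔ index [51, 100].
51 + (0.0972−0.0451)·(100−51)/(0.1328−0.0451) = 51 + 0.0521·49/0.0877 ≈ 80.11, so AQI = 80.
PM2.5 123.602: bracket 88.738–170.699 → index 51–100; slope 49/81.961, offset 34.864.
AQI = 51 + 49/81.961·34.864 ≈ 71.84 ⇒ 72.
Sub-indices: PM10→78, SO₂→154, CO→489, O₃→80, PM2.5→72. Ranked high→low: 489, 154, 80, 78, 72. Second-highest sub-index = 154.

154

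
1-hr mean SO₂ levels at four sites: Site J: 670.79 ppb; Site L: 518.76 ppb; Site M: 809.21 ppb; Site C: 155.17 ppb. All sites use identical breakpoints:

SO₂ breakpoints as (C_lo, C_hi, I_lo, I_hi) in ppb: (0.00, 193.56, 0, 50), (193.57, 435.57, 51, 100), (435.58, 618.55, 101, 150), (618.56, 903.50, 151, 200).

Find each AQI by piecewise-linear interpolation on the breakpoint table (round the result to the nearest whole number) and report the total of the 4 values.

Site J 670.79: bracket 618.56–903.50 → index 151–200; slope 49/284.94, offset 52.23.
AQI = 151 + 49/284.94·52.23 ≈ 159.98 ⇒ 160.
Site L: row 435.58–618.55 (AQI 101–150). (150−101)·(518.76−435.58)/(618.55−435.58) + 101 = 49·83.18/182.97 + 101 ≈ 123.28 → 123.
Site M: row 618.56–903.50 (AQI 151–200). (200−151)·(809.21−618.56)/(903.50−618.56) + 151 = 49·190.65/284.94 + 151 ≈ 183.79 → 184.
Site C: row 0.00–193.56 (AQI 0–50). (50−0)·(155.17−0.00)/(193.56−0.00) + 0 = 50·155.17/193.56 + 0 ≈ 40.08 → 40.
AQIs: Site J=160, Site L=123, Site M=184, Site C=40. Sum = 160 + 123 + 184 + 40 = 507.

507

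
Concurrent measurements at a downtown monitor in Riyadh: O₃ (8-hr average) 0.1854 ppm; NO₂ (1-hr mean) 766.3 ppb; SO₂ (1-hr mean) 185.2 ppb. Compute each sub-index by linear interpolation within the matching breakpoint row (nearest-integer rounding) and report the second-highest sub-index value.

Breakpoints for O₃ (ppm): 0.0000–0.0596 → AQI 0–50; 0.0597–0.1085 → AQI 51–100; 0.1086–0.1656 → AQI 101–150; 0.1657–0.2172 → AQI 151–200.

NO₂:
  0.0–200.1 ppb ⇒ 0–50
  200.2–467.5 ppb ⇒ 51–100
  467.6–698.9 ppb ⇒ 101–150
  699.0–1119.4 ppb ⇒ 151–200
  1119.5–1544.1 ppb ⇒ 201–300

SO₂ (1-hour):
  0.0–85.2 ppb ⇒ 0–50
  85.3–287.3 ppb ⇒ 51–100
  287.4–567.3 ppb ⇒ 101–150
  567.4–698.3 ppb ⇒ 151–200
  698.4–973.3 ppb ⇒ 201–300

O₃: 0.1854 lies in 0.1657–0.2172, so I_lo=151, I_hi=200, C_lo=0.1657, C_hi=0.2172.
(200−151)/(0.2172−0.1657) × (0.1854−0.1657) + 151 = 49/0.0515 × 0.0197 + 151 ≈ 169.74 → 170.
NO₂: 766.3 lies in 699.0–1119.4, so I_lo=151, I_hi=200, C_lo=699.0, C_hi=1119.4.
(200−151)/(1119.4−699.0) × (766.3−699.0) + 151 = 49/420.4 × 67.3 + 151 ≈ 158.84 → 159.
SO₂: 185.2 ∈ [85.3, 287.3] ↔ index [51, 100].
51 + (185.2−85.3)·(100−51)/(287.3−85.3) = 51 + 99.9·49/202.0 ≈ 75.23, so AQI = 75.
Sub-indices: O₃→170, NO₂→159, SO₂→75. Ranked high→low: 170, 159, 75. Second-highest sub-index = 159.

159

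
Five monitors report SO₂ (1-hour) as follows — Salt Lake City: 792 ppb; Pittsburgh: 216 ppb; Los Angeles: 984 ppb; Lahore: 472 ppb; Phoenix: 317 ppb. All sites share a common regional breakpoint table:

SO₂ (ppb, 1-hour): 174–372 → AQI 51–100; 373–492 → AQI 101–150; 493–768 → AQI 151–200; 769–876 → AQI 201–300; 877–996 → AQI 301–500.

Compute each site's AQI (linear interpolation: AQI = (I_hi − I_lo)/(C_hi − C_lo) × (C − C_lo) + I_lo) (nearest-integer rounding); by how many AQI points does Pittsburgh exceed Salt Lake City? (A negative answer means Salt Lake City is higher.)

-161

Salt Lake City: row 769–876 (AQI 201–300). (300−201)·(792−769)/(876−769) + 201 = 99·23/107 + 201 ≈ 222.28 → 222.
Pittsburgh 216: bracket 174–372 → index 51–100; slope 49/198, offset 42.
AQI = 51 + 49/198·42 ≈ 61.39 ⇒ 61.
Los Angeles: 984 ∈ [877, 996] ↔ index [301, 500].
301 + (984−877)·(500−301)/(996−877) = 301 + 107·199/119 ≈ 479.93, so AQI = 480.
Lahore: 472 lies in 373–492, so I_lo=101, I_hi=150, C_lo=373, C_hi=492.
(150−101)/(492−373) × (472−373) + 101 = 49/119 × 99 + 101 ≈ 141.76 → 142.
Phoenix: row 174–372 (AQI 51–100). (100−51)·(317−174)/(372−174) + 51 = 49·143/198 + 51 ≈ 86.39 → 86.
AQIs: Salt Lake City=222, Pittsburgh=61, Los Angeles=480, Lahore=142, Phoenix=86. Pittsburgh (61) − Salt Lake City (222) = -161.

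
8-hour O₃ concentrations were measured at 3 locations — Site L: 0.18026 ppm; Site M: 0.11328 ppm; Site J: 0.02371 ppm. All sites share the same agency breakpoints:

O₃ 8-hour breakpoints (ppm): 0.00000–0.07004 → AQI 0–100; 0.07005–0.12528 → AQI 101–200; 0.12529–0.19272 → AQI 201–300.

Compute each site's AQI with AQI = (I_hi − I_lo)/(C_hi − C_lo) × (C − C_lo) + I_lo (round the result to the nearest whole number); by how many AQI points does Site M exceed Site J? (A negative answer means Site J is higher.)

Site L: 0.18026 lies in 0.12529–0.19272, so I_lo=201, I_hi=300, C_lo=0.12529, C_hi=0.19272.
(300−201)/(0.19272−0.12529) × (0.18026−0.12529) + 201 = 99/0.06743 × 0.05497 + 201 ≈ 281.71 → 282.
Site M: 0.11328 lies in 0.07005–0.12528, so I_lo=101, I_hi=200, C_lo=0.07005, C_hi=0.12528.
(200−101)/(0.12528−0.07005) × (0.11328−0.07005) + 101 = 99/0.05523 × 0.04323 + 101 ≈ 178.49 → 178.
Site J: 0.02371 lies in 0.00000–0.07004, so I_lo=0, I_hi=100, C_lo=0.00000, C_hi=0.07004.
(100−0)/(0.07004−0.00000) × (0.02371−0.00000) + 0 = 100/0.07004 × 0.02371 + 0 ≈ 33.85 → 34.
AQIs: Site L=282, Site M=178, Site J=34. Site M (178) − Site J (34) = 144.

144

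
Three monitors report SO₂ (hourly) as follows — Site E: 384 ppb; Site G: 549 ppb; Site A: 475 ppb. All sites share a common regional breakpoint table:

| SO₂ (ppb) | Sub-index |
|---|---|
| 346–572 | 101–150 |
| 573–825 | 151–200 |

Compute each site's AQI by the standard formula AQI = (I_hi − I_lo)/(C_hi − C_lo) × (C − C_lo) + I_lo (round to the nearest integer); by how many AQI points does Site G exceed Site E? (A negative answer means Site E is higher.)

Site E 384: bracket 346–572 → index 101–150; slope 49/226, offset 38.
AQI = 101 + 49/226·38 ≈ 109.24 ⇒ 109.
Site G 549: bracket 346–572 → index 101–150; slope 49/226, offset 203.
AQI = 101 + 49/226·203 ≈ 145.01 ⇒ 145.
Site A 475: bracket 346–572 → index 101–150; slope 49/226, offset 129.
AQI = 101 + 49/226·129 ≈ 128.97 ⇒ 129.
AQIs: Site E=109, Site G=145, Site A=129. Site G (145) − Site E (109) = 36.

36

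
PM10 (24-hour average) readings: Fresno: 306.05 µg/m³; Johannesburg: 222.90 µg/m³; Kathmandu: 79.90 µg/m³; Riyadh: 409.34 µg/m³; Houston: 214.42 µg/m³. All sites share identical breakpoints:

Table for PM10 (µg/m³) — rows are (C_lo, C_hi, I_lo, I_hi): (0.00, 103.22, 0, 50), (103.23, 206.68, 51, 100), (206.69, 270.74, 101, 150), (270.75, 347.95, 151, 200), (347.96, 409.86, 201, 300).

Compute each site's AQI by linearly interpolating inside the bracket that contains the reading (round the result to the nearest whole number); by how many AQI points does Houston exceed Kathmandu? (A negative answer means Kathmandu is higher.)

Fresno: row 270.75–347.95 (AQI 151–200). (200−151)·(306.05−270.75)/(347.95−270.75) + 151 = 49·35.30/77.20 + 151 ≈ 173.41 → 173.
Johannesburg: 222.90 ∈ [206.69, 270.74] ↔ index [101, 150].
101 + (222.90−206.69)·(150−101)/(270.74−206.69) = 101 + 16.21·49/64.05 ≈ 113.40, so AQI = 113.
Kathmandu: 79.90 lies in 0.00–103.22, so I_lo=0, I_hi=50, C_lo=0.00, C_hi=103.22.
(50−0)/(103.22−0.00) × (79.90−0.00) + 0 = 50/103.22 × 79.90 + 0 ≈ 38.70 → 39.
Riyadh: 409.34 ∈ [347.96, 409.86] ↔ index [201, 300].
201 + (409.34−347.96)·(300−201)/(409.86−347.96) = 201 + 61.38·99/61.90 ≈ 299.17, so AQI = 299.
Houston: 214.42 lies in 206.69–270.74, so I_lo=101, I_hi=150, C_lo=206.69, C_hi=270.74.
(150−101)/(270.74−206.69) × (214.42−206.69) + 101 = 49/64.05 × 7.73 + 101 ≈ 106.91 → 107.
AQIs: Fresno=173, Johannesburg=113, Kathmandu=39, Riyadh=299, Houston=107. Houston (107) − Kathmandu (39) = 68.

68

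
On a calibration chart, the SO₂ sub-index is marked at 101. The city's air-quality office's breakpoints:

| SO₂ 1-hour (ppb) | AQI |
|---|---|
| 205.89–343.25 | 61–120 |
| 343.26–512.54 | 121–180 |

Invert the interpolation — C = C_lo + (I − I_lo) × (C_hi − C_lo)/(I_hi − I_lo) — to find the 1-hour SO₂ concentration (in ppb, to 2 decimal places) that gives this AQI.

AQI 101 lies in the 61–120 band, which corresponds to 205.89–343.25 ppb.
C = 205.89 + (101−61)×(343.25−205.89)/(120−61) = 205.89 + 40×137.36/59 ≈ 299.0154 ppb → 299.02 ppb to 2 dp.

299.02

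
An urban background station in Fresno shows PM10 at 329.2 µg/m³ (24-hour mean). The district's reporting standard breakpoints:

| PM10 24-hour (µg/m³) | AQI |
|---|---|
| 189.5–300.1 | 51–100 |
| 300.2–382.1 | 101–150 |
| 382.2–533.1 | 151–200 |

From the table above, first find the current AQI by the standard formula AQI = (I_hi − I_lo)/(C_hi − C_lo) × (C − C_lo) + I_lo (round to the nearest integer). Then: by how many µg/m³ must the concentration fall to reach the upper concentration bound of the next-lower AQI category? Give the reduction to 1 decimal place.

29.1

PM10: 329.2 ∈ [300.2, 382.1] ↔ index [101, 150].
101 + (329.2−300.2)·(150−101)/(382.1−300.2) = 101 + 29.0·49/81.9 ≈ 118.35, so AQI = 118.
Current AQI 118 is in the Unhealthy for Sensitive Groups range (101–150). The next-lower category tops out at AQI 100, whose upper concentration bound is 300.1 µg/m³.
Reduction needed = 329.2 − 300.1 = 29.1 µg/m³.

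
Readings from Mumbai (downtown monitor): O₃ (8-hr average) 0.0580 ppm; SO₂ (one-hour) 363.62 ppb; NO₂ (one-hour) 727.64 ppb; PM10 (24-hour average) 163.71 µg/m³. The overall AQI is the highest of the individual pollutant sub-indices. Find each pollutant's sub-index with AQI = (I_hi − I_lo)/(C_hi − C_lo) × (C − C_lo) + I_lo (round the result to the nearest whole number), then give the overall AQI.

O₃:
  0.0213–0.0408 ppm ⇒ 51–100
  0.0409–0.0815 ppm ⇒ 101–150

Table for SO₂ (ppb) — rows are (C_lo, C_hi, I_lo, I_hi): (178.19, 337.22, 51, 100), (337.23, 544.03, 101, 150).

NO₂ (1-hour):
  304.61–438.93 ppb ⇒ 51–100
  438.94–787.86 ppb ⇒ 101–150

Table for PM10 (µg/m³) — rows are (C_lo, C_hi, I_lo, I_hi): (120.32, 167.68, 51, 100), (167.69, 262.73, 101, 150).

142

O₃: 0.0580 ∈ [0.0409, 0.0815] ↔ index [101, 150].
101 + (0.0580−0.0409)·(150−101)/(0.0815−0.0409) = 101 + 0.0171·49/0.0406 ≈ 121.64, so AQI = 122.
SO₂: 363.62 ∈ [337.23, 544.03] ↔ index [101, 150].
101 + (363.62−337.23)·(150−101)/(544.03−337.23) = 101 + 26.39·49/206.80 ≈ 107.25, so AQI = 107.
NO₂: row 438.94–787.86 (AQI 101–150). (150−101)·(727.64−438.94)/(787.86−438.94) + 101 = 49·288.70/348.92 + 101 ≈ 141.54 → 142.
PM10: 163.71 lies in 120.32–167.68, so I_lo=51, I_hi=100, C_lo=120.32, C_hi=167.68.
(100−51)/(167.68−120.32) × (163.71−120.32) + 51 = 49/47.36 × 43.39 + 51 ≈ 95.89 → 96.
Sub-indices: O₃→122, SO₂→107, NO₂→142, PM10→96. Overall AQI = max = 142; dominant pollutant is NO₂.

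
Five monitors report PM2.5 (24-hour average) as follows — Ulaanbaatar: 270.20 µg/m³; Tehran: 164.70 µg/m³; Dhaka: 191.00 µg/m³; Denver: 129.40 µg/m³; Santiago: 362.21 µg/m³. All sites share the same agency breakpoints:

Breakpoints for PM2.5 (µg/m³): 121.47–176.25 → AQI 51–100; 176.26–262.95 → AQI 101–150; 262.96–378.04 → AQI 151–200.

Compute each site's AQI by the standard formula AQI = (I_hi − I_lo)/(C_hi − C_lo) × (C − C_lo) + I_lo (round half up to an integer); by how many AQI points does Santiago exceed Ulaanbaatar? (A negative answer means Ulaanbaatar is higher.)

39

Ulaanbaatar: row 262.96–378.04 (AQI 151–200). (200−151)·(270.20−262.96)/(378.04−262.96) + 151 = 49·7.24/115.08 + 151 ≈ 154.08 → 154.
Tehran: 164.70 lies in 121.47–176.25, so I_lo=51, I_hi=100, C_lo=121.47, C_hi=176.25.
(100−51)/(176.25−121.47) × (164.70−121.47) + 51 = 49/54.78 × 43.23 + 51 ≈ 89.67 → 90.
Dhaka 191.00: bracket 176.26–262.95 → index 101–150; slope 49/86.69, offset 14.74.
AQI = 101 + 49/86.69·14.74 ≈ 109.33 ⇒ 109.
Denver: row 121.47–176.25 (AQI 51–100). (100−51)·(129.40−121.47)/(176.25−121.47) + 51 = 49·7.93/54.78 + 51 ≈ 58.09 → 58.
Santiago: 362.21 lies in 262.96–378.04, so I_lo=151, I_hi=200, C_lo=262.96, C_hi=378.04.
(200−151)/(378.04−262.96) × (362.21−262.96) + 151 = 49/115.08 × 99.25 + 151 ≈ 193.26 → 193.
AQIs: Ulaanbaatar=154, Tehran=90, Dhaka=109, Denver=58, Santiago=193. Santiago (193) − Ulaanbaatar (154) = 39.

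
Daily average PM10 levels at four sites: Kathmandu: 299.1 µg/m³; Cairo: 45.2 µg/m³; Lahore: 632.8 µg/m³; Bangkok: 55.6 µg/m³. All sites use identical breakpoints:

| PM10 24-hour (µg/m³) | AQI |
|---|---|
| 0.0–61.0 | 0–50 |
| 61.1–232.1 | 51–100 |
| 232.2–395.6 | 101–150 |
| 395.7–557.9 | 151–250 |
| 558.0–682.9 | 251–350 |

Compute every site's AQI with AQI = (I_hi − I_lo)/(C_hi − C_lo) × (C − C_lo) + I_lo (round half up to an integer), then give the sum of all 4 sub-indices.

514

Kathmandu 299.1: bracket 232.2–395.6 → index 101–150; slope 49/163.4, offset 66.9.
AQI = 101 + 49/163.4·66.9 ≈ 121.06 ⇒ 121.
Cairo: 45.2 ∈ [0.0, 61.0] ↔ index [0, 50].
0 + (45.2−0.0)·(50−0)/(61.0−0.0) = 0 + 45.2·50/61.0 ≈ 37.05, so AQI = 37.
Lahore: 632.8 ∈ [558.0, 682.9] ↔ index [251, 350].
251 + (632.8−558.0)·(350−251)/(682.9−558.0) = 251 + 74.8·99/124.9 ≈ 310.29, so AQI = 310.
Bangkok: row 0.0–61.0 (AQI 0–50). (50−0)·(55.6−0.0)/(61.0−0.0) + 0 = 50·55.6/61.0 + 0 ≈ 45.57 → 46.
AQIs: Kathmandu=121, Cairo=37, Lahore=310, Bangkok=46. Sum = 121 + 37 + 310 + 46 = 514.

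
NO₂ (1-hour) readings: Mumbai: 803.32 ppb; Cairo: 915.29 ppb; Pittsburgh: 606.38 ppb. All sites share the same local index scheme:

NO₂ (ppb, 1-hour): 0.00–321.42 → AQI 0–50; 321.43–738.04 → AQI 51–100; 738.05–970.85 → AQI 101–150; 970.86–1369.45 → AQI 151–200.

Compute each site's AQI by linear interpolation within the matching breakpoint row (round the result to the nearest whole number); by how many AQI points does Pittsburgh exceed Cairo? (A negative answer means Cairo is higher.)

Mumbai: row 738.05–970.85 (AQI 101–150). (150−101)·(803.32−738.05)/(970.85−738.05) + 101 = 49·65.27/232.80 + 101 ≈ 114.74 → 115.
Cairo: 915.29 lies in 738.05–970.85, so I_lo=101, I_hi=150, C_lo=738.05, C_hi=970.85.
(150−101)/(970.85−738.05) × (915.29−738.05) + 101 = 49/232.80 × 177.24 + 101 ≈ 138.31 → 138.
Pittsburgh: 606.38 lies in 321.43–738.04, so I_lo=51, I_hi=100, C_lo=321.43, C_hi=738.04.
(100−51)/(738.04−321.43) × (606.38−321.43) + 51 = 49/416.61 × 284.95 + 51 ≈ 84.51 → 85.
AQIs: Mumbai=115, Cairo=138, Pittsburgh=85. Pittsburgh (85) − Cairo (138) = -53.

-53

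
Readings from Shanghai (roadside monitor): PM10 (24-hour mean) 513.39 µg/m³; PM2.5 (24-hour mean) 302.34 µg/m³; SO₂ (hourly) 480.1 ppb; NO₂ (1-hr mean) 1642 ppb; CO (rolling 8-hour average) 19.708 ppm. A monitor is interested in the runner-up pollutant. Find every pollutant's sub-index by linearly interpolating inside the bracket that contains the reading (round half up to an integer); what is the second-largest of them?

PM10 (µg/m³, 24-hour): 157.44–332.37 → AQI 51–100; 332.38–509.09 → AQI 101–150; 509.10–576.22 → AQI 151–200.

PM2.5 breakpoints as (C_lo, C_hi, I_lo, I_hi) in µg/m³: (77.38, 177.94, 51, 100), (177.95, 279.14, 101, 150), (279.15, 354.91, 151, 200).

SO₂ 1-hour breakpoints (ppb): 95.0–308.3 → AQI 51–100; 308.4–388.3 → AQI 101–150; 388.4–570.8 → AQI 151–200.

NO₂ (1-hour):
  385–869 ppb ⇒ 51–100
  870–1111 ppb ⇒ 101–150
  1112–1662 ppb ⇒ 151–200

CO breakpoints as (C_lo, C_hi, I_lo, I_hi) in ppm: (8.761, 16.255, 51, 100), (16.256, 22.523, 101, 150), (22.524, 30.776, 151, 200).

176

PM10: 513.39 ∈ [509.10, 576.22] ↔ index [151, 200].
151 + (513.39−509.10)·(200−151)/(576.22−509.10) = 151 + 4.29·49/67.12 ≈ 154.13, so AQI = 154.
PM2.5 302.34: bracket 279.15–354.91 → index 151–200; slope 49/75.76, offset 23.19.
AQI = 151 + 49/75.76·23.19 ≈ 166.00 ⇒ 166.
SO₂: 480.1 ∈ [388.4, 570.8] ↔ index [151, 200].
151 + (480.1−388.4)·(200−151)/(570.8−388.4) = 151 + 91.7·49/182.4 ≈ 175.63, so AQI = 176.
NO₂ 1642: bracket 1112–1662 → index 151–200; slope 49/550, offset 530.
AQI = 151 + 49/550·530 ≈ 198.22 ⇒ 198.
CO: 19.708 lies in 16.256–22.523, so I_lo=101, I_hi=150, C_lo=16.256, C_hi=22.523.
(150−101)/(22.523−16.256) × (19.708−16.256) + 101 = 49/6.267 × 3.452 + 101 ≈ 127.99 → 128.
Sub-indices: PM10→154, PM2.5→166, SO₂→176, NO₂→198, CO→128. Ranked high→low: 198, 176, 166, 154, 128. Second-highest sub-index = 176.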